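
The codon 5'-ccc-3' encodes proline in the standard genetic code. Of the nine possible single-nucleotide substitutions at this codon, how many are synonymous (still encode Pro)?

3

Position 1: none → 0 synonymous.
Position 2: none → 0 synonymous.
Position 3: CCT, CCA, CCG → 3 synonymous.
Total: 0 + 0 + 3 = 3.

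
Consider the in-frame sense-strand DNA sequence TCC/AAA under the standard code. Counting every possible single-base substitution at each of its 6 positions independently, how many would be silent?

4

Codon 1 (TCC, Ser): 3 synonymous substitutions.
Codon 2 (AAA, Lys): 1 synonymous substitution.
Total: 3 + 1 = 4.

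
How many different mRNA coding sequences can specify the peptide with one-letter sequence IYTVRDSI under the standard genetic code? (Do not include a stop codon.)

Ile: 3 codons.
Tyr: 2 codons.
Thr: 4 codons.
Val: 4 codons.
Arg: 6 codons.
Asp: 2 codons.
Ser: 6 codons.
Ile: 3 codons.
3 × 2 × 4 × 4 × 6 × 2 × 6 × 3 = 20736.

20736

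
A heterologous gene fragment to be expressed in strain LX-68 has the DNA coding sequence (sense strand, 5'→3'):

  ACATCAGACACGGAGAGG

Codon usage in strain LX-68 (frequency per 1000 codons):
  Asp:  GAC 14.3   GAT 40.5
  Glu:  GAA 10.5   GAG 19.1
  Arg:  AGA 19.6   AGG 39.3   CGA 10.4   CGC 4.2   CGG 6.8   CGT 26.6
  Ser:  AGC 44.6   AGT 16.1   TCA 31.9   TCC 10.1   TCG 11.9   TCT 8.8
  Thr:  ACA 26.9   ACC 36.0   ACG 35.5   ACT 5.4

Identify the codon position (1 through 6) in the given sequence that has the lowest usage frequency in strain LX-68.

Codon 1 ACA (Thr): 26.9 per 1000.
Codon 2 TCA (Ser): 31.9 per 1000.
Codon 3 GAC (Asp): 14.3 per 1000.
Codon 4 ACG (Thr): 35.5 per 1000.
Codon 5 GAG (Glu): 19.1 per 1000.
Codon 6 AGG (Arg): 39.3 per 1000.
Lowest frequency is 14.3 at codon 3.

3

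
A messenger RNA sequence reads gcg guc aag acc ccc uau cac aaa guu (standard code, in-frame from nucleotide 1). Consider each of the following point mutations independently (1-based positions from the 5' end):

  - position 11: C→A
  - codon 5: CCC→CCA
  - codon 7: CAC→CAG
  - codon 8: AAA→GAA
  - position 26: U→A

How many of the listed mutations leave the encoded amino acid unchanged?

Codon 4: ACC (Thr) → AAC (Asn) — missense.
Codon 5: CCC (Pro) → CCA (Pro) — synonymous.
Codon 7: CAC (His) → CAG (Gln) — missense.
Codon 8: AAA (Lys) → GAA (Glu) — missense.
Codon 9: GUU (Val) → GAU (Asp) — missense.
Synonymous: 1 of 5.

1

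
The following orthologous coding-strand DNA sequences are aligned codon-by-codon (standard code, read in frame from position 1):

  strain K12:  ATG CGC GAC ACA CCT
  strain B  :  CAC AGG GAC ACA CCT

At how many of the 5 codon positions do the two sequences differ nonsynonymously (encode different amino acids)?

1

Codon 1: ATG Met / CAC His — nonsynonymous.
Codon 2: CGC Arg / AGG Arg — synonymous.
Codon 3: GAC Asp / GAC Asp — identical.
Codon 4: ACA Thr / ACA Thr — identical.
Codon 5: CCT Pro / CCT Pro — identical.
Nonsynonymous differences: 1.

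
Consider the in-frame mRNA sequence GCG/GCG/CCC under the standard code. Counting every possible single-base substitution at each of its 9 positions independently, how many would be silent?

Codon 1 (GCG, Ala): 3 synonymous substitutions.
Codon 2 (GCG, Ala): 3 synonymous substitutions.
Codon 3 (CCC, Pro): 3 synonymous substitutions.
Total: 3 + 3 + 3 = 9.

9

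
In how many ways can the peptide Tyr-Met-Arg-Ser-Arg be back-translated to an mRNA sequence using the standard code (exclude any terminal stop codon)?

Tyr: 2 codons.
Met: 1 codon.
Arg: 6 codons.
Ser: 6 codons.
Arg: 6 codons.
2 × 1 × 6 × 6 × 6 = 432.

432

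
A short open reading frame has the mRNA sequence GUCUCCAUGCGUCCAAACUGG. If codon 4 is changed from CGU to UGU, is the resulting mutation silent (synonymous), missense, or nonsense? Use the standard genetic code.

missense

Position 10 falls in codon 4: CGU → Arg.
After the substitution the codon is UGU → Cys.
Arg ≠ Cys, so this is a missense mutation.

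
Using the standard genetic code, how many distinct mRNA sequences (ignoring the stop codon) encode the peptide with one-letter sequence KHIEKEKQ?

384

Lys: 2 codons.
His: 2 codons.
Ile: 3 codons.
Glu: 2 codons.
Lys: 2 codons.
Glu: 2 codons.
Lys: 2 codons.
Gln: 2 codons.
2 × 2 × 3 × 2 × 2 × 2 × 2 × 2 = 384.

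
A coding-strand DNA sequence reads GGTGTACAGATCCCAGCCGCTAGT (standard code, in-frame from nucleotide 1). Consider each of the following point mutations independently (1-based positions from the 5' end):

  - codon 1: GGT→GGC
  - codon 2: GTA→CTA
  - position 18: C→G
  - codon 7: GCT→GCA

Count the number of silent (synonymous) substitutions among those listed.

Codon 1: GGT (Gly) → GGC (Gly) — synonymous.
Codon 2: GTA (Val) → CTA (Leu) — missense.
Codon 6: GCC (Ala) → GCG (Ala) — synonymous.
Codon 7: GCT (Ala) → GCA (Ala) — synonymous.
Synonymous: 3 of 4.

3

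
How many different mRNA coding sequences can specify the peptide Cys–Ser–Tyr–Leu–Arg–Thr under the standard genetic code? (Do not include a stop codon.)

3456

Cys: 2 codons.
Ser: 6 codons.
Tyr: 2 codons.
Leu: 6 codons.
Arg: 6 codons.
Thr: 4 codons.
2 × 6 × 2 × 6 × 6 × 4 = 3456.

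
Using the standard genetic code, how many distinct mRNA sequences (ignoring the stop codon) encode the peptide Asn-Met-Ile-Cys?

Asn: 2 codons.
Met: 1 codon.
Ile: 3 codons.
Cys: 2 codons.
2 × 1 × 3 × 2 = 12.

12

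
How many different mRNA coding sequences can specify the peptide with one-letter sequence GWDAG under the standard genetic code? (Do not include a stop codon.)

Gly: 4 codons.
Trp: 1 codon.
Asp: 2 codons.
Ala: 4 codons.
Gly: 4 codons.
4 × 1 × 2 × 4 × 4 = 128.

128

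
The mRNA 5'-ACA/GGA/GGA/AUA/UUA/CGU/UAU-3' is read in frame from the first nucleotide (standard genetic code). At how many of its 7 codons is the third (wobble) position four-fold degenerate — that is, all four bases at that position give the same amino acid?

4

Codon 1 ACA (Thr): third position 4-fold.
Codon 2 GGA (Gly): third position 4-fold.
Codon 3 GGA (Gly): third position 4-fold.
Codon 4 AUA (Ile): third position 3-fold.
Codon 5 UUA (Leu): third position 2-fold.
Codon 6 CGU (Arg): third position 4-fold.
Codon 7 UAU (Tyr): third position 2-fold.
Four-fold degenerate third positions: 4.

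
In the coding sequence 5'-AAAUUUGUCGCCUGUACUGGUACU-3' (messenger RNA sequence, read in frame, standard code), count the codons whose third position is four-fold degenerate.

Codon 1 AAA (Lys): third position 2-fold.
Codon 2 UUU (Phe): third position 2-fold.
Codon 3 GUC (Val): third position 4-fold.
Codon 4 GCC (Ala): third position 4-fold.
Codon 5 UGU (Cys): third position 2-fold.
Codon 6 ACU (Thr): third position 4-fold.
Codon 7 GGU (Gly): third position 4-fold.
Codon 8 ACU (Thr): third position 4-fold.
Four-fold degenerate third positions: 5.

5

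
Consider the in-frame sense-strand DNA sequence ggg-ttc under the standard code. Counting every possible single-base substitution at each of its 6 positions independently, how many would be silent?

4

Codon 1 (GGG, Gly): 3 synonymous substitutions.
Codon 2 (TTC, Phe): 1 synonymous substitution.
Total: 3 + 1 = 4.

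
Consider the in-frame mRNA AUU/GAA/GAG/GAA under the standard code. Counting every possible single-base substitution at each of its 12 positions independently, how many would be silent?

Codon 1 (AUU, Ile): 2 synonymous substitutions.
Codon 2 (GAA, Glu): 1 synonymous substitution.
Codon 3 (GAG, Glu): 1 synonymous substitution.
Codon 4 (GAA, Glu): 1 synonymous substitution.
Total: 2 + 1 + 1 + 1 = 5.

5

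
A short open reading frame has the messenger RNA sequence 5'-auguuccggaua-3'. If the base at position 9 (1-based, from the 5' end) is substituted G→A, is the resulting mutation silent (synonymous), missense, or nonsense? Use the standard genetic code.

Position 9 falls in codon 3: CGG → Arg.
After the substitution the codon is CGA → Arg.
Both encode Arg, so the change is synonymous.

silent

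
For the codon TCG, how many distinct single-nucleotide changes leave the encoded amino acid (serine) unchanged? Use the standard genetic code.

Position 1: none → 0 synonymous.
Position 2: none → 0 synonymous.
Position 3: TCT, TCC, TCA → 3 synonymous.
Total: 0 + 0 + 3 = 3.

3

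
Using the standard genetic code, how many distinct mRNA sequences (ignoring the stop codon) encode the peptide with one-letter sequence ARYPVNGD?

12288

Ala: 4 codons.
Arg: 6 codons.
Tyr: 2 codons.
Pro: 4 codons.
Val: 4 codons.
Asn: 2 codons.
Gly: 4 codons.
Asp: 2 codons.
4 × 6 × 2 × 4 × 4 × 2 × 4 × 2 = 12288.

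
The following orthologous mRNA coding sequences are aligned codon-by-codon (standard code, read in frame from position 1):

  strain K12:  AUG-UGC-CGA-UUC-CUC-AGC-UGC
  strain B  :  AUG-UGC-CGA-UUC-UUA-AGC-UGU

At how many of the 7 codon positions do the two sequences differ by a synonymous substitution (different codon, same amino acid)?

Codon 1: AUG Met / AUG Met — identical.
Codon 2: UGC Cys / UGC Cys — identical.
Codon 3: CGA Arg / CGA Arg — identical.
Codon 4: UUC Phe / UUC Phe — identical.
Codon 5: CUC Leu / UUA Leu — synonymous.
Codon 6: AGC Ser / AGC Ser — identical.
Codon 7: UGC Cys / UGU Cys — synonymous.
Synonymous differences: 2.

2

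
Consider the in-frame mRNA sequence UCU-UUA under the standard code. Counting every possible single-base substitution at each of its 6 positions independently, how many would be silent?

Codon 1 (UCU, Ser): 3 synonymous substitutions.
Codon 2 (UUA, Leu): 2 synonymous substitutions.
Total: 3 + 2 = 5.

5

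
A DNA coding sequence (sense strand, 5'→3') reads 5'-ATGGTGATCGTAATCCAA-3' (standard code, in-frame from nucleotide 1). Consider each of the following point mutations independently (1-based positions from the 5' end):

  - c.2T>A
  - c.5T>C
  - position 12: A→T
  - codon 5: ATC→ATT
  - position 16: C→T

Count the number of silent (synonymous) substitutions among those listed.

2

Codon 1: ATG (Met) → AAG (Lys) — missense.
Codon 2: GTG (Val) → GCG (Ala) — missense.
Codon 4: GTA (Val) → GTT (Val) — synonymous.
Codon 5: ATC (Ile) → ATT (Ile) — synonymous.
Codon 6: CAA (Gln) → TAA (Stop) — nonsense.
Synonymous: 2 of 5.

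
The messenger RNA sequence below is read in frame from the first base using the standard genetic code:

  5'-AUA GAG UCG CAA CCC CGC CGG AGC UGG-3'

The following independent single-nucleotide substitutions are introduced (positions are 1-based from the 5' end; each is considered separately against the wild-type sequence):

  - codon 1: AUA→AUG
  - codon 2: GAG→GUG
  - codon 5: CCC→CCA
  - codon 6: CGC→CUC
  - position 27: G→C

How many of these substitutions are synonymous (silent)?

Codon 1: AUA (Ile) → AUG (Met) — missense.
Codon 2: GAG (Glu) → GUG (Val) — missense.
Codon 5: CCC (Pro) → CCA (Pro) — synonymous.
Codon 6: CGC (Arg) → CUC (Leu) — missense.
Codon 9: UGG (Trp) → UGC (Cys) — missense.
Synonymous: 1 of 5.

1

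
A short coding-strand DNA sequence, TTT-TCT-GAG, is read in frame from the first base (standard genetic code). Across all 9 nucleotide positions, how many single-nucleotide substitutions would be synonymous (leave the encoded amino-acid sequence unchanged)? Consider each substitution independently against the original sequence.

Codon 1 (TTT, Phe): 1 synonymous substitution.
Codon 2 (TCT, Ser): 3 synonymous substitutions.
Codon 3 (GAG, Glu): 1 synonymous substitution.
Total: 1 + 3 + 1 = 5.

5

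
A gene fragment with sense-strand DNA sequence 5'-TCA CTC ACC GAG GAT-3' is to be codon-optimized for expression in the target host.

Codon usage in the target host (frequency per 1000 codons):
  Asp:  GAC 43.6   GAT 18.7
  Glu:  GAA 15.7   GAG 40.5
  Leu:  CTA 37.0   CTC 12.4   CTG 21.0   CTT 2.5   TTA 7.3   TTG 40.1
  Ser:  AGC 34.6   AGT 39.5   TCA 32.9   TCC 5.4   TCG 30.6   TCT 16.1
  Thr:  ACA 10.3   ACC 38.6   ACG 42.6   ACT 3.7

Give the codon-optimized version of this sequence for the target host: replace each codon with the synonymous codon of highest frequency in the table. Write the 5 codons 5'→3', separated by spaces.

Codon 1 (Ser): best is AGT at 39.5.
Codon 2 (Leu): best is TTG at 40.1.
Codon 3 (Thr): best is ACG at 42.6.
Codon 4 (Glu): best is GAG at 40.5.
Codon 5 (Asp): best is GAC at 43.6.

AGT TTG ACG GAG GAC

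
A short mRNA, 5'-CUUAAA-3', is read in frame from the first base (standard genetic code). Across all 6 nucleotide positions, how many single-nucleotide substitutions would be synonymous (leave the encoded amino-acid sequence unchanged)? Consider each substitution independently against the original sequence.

4

Codon 1 (CUU, Leu): 3 synonymous substitutions.
Codon 2 (AAA, Lys): 1 synonymous substitution.
Total: 3 + 1 = 4.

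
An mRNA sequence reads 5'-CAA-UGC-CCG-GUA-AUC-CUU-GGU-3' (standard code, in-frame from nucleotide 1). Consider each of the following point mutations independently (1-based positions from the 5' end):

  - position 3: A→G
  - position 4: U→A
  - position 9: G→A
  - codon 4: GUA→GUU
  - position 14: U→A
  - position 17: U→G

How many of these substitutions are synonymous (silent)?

3

Codon 1: CAA (Gln) → CAG (Gln) — synonymous.
Codon 2: UGC (Cys) → AGC (Ser) — missense.
Codon 3: CCG (Pro) → CCA (Pro) — synonymous.
Codon 4: GUA (Val) → GUU (Val) — synonymous.
Codon 5: AUC (Ile) → AAC (Asn) — missense.
Codon 6: CUU (Leu) → CGU (Arg) — missense.
Synonymous: 3 of 6.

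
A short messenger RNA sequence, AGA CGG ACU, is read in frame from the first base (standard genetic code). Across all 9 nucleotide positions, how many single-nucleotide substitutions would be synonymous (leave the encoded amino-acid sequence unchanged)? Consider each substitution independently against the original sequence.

Codon 1 (AGA, Arg): 2 synonymous substitutions.
Codon 2 (CGG, Arg): 4 synonymous substitutions.
Codon 3 (ACU, Thr): 3 synonymous substitutions.
Total: 2 + 4 + 3 = 9.

9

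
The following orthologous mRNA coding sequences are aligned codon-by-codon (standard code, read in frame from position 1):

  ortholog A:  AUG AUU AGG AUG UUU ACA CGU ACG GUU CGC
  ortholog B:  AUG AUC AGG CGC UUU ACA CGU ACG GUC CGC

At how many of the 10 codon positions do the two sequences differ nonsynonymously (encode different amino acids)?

Codon 1: AUG Met / AUG Met — identical.
Codon 2: AUU Ile / AUC Ile — synonymous.
Codon 3: AGG Arg / AGG Arg — identical.
Codon 4: AUG Met / CGC Arg — nonsynonymous.
Codon 5: UUU Phe / UUU Phe — identical.
Codon 6: ACA Thr / ACA Thr — identical.
Codon 7: CGU Arg / CGU Arg — identical.
Codon 8: ACG Thr / ACG Thr — identical.
Codon 9: GUU Val / GUC Val — synonymous.
Codon 10: CGC Arg / CGC Arg — identical.
Nonsynonymous differences: 1.

1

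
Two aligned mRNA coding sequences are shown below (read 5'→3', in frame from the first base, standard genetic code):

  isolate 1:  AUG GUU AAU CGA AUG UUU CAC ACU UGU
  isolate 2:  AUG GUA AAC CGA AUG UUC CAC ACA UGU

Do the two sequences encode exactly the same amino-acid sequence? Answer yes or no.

Codon 1: AUG Met / AUG Met — identical.
Codon 2: GUU Val / GUA Val — synonymous.
Codon 3: AAU Asn / AAC Asn — synonymous.
Codon 4: CGA Arg / CGA Arg — identical.
Codon 5: AUG Met / AUG Met — identical.
Codon 6: UUU Phe / UUC Phe — synonymous.
Codon 7: CAC His / CAC His — identical.
Codon 8: ACU Thr / ACA Thr — synonymous.
Codon 9: UGU Cys / UGU Cys — identical.
Nonsynonymous differences: 0 → same protein.

yes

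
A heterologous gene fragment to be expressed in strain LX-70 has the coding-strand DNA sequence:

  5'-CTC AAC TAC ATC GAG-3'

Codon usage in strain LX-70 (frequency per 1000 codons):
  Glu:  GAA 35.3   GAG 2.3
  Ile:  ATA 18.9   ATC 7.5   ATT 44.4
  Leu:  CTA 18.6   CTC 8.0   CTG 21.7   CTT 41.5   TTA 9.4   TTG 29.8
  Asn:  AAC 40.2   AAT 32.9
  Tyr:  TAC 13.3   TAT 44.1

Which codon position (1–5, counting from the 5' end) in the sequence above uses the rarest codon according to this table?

5

Codon 1 CTC (Leu): 8.0 per 1000.
Codon 2 AAC (Asn): 40.2 per 1000.
Codon 3 TAC (Tyr): 13.3 per 1000.
Codon 4 ATC (Ile): 7.5 per 1000.
Codon 5 GAG (Glu): 2.3 per 1000.
Lowest frequency is 2.3 at codon 5.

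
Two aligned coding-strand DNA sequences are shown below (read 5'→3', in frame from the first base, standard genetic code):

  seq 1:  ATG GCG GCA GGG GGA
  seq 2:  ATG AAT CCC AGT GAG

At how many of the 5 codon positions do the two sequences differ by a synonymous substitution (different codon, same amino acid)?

0

Codon 1: ATG Met / ATG Met — identical.
Codon 2: GCG Ala / AAT Asn — nonsynonymous.
Codon 3: GCA Ala / CCC Pro — nonsynonymous.
Codon 4: GGG Gly / AGT Ser — nonsynonymous.
Codon 5: GGA Gly / GAG Glu — nonsynonymous.
Synonymous differences: 0.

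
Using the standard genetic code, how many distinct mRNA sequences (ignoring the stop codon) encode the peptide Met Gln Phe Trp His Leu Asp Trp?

96

Met: 1 codon.
Gln: 2 codons.
Phe: 2 codons.
Trp: 1 codon.
His: 2 codons.
Leu: 6 codons.
Asp: 2 codons.
Trp: 1 codon.
1 × 2 × 2 × 1 × 2 × 6 × 2 × 1 = 96.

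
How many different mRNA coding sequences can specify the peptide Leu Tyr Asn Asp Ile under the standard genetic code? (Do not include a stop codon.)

Leu: 6 codons.
Tyr: 2 codons.
Asn: 2 codons.
Asp: 2 codons.
Ile: 3 codons.
6 × 2 × 2 × 2 × 3 = 144.

144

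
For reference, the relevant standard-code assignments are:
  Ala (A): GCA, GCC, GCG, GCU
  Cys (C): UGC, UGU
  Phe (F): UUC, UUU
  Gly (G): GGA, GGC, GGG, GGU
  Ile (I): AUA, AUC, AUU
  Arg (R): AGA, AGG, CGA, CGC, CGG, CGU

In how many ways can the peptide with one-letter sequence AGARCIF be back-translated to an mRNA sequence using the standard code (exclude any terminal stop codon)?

4608

Ala: 4 codons.
Gly: 4 codons.
Ala: 4 codons.
Arg: 6 codons.
Cys: 2 codons.
Ile: 3 codons.
Phe: 2 codons.
4 × 4 × 4 × 6 × 2 × 3 × 2 = 4608.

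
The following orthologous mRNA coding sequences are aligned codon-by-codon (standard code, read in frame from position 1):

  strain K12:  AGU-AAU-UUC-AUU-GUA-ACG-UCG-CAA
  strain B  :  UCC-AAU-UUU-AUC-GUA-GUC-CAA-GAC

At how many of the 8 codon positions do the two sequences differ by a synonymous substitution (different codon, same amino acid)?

Codon 1: AGU Ser / UCC Ser — synonymous.
Codon 2: AAU Asn / AAU Asn — identical.
Codon 3: UUC Phe / UUU Phe — synonymous.
Codon 4: AUU Ile / AUC Ile — synonymous.
Codon 5: GUA Val / GUA Val — identical.
Codon 6: ACG Thr / GUC Val — nonsynonymous.
Codon 7: UCG Ser / CAA Gln — nonsynonymous.
Codon 8: CAA Gln / GAC Asp — nonsynonymous.
Synonymous differences: 3.

3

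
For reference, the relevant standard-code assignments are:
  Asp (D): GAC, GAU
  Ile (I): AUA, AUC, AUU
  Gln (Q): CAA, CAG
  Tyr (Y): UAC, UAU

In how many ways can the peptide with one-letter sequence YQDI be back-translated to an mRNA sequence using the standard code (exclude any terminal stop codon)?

24

Tyr: 2 codons.
Gln: 2 codons.
Asp: 2 codons.
Ile: 3 codons.
2 × 2 × 2 × 3 = 24.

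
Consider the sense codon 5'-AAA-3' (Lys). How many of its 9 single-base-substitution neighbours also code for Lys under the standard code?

Position 1: none → 0 synonymous.
Position 2: none → 0 synonymous.
Position 3: AAG → 1 synonymous.
Total: 0 + 0 + 1 = 1.

1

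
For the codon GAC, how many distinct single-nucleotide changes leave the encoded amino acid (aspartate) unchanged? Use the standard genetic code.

Position 1: none → 0 synonymous.
Position 2: none → 0 synonymous.
Position 3: GAU → 1 synonymous.
Total: 0 + 0 + 1 = 1.

1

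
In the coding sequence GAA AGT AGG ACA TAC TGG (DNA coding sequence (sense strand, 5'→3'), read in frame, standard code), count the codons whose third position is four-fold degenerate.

Codon 1 GAA (Glu): third position 2-fold.
Codon 2 AGT (Ser): third position 2-fold.
Codon 3 AGG (Arg): third position 2-fold.
Codon 4 ACA (Thr): third position 4-fold.
Codon 5 TAC (Tyr): third position 2-fold.
Codon 6 TGG (Trp): third position 1-fold.
Four-fold degenerate third positions: 1.

1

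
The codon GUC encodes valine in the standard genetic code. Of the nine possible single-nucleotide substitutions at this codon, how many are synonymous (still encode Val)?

Position 1: none → 0 synonymous.
Position 2: none → 0 synonymous.
Position 3: GUU, GUA, GUG → 3 synonymous.
Total: 0 + 0 + 3 = 3.

3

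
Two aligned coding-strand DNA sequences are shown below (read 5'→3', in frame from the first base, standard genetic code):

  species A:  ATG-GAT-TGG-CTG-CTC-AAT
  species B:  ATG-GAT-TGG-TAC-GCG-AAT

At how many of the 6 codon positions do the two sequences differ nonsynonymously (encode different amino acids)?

Codon 1: ATG Met / ATG Met — identical.
Codon 2: GAT Asp / GAT Asp — identical.
Codon 3: TGG Trp / TGG Trp — identical.
Codon 4: CTG Leu / TAC Tyr — nonsynonymous.
Codon 5: CTC Leu / GCG Ala — nonsynonymous.
Codon 6: AAT Asn / AAT Asn — identical.
Nonsynonymous differences: 2.

2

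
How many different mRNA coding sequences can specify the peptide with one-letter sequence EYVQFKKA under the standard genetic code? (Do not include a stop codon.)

1024

Glu: 2 codons.
Tyr: 2 codons.
Val: 4 codons.
Gln: 2 codons.
Phe: 2 codons.
Lys: 2 codons.
Lys: 2 codons.
Ala: 4 codons.
2 × 2 × 4 × 2 × 2 × 2 × 2 × 4 = 1024.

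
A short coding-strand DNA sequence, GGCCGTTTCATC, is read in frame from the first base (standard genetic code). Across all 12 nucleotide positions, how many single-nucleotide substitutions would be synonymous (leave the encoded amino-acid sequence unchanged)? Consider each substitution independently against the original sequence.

Codon 1 (GGC, Gly): 3 synonymous substitutions.
Codon 2 (CGT, Arg): 3 synonymous substitutions.
Codon 3 (TTC, Phe): 1 synonymous substitution.
Codon 4 (ATC, Ile): 2 synonymous substitutions.
Total: 3 + 3 + 1 + 2 = 9.

9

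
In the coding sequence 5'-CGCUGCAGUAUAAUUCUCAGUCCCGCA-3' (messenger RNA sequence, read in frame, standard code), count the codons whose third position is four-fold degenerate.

4

Codon 1 CGC (Arg): third position 4-fold.
Codon 2 UGC (Cys): third position 2-fold.
Codon 3 AGU (Ser): third position 2-fold.
Codon 4 AUA (Ile): third position 3-fold.
Codon 5 AUU (Ile): third position 3-fold.
Codon 6 CUC (Leu): third position 4-fold.
Codon 7 AGU (Ser): third position 2-fold.
Codon 8 CCC (Pro): third position 4-fold.
Codon 9 GCA (Ala): third position 4-fold.
Four-fold degenerate third positions: 4.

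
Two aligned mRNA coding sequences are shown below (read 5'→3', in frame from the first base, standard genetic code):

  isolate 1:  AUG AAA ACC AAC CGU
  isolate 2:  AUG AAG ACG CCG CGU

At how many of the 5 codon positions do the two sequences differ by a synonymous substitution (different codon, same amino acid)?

Codon 1: AUG Met / AUG Met — identical.
Codon 2: AAA Lys / AAG Lys — synonymous.
Codon 3: ACC Thr / ACG Thr — synonymous.
Codon 4: AAC Asn / CCG Pro — nonsynonymous.
Codon 5: CGU Arg / CGU Arg — identical.
Synonymous differences: 2.

2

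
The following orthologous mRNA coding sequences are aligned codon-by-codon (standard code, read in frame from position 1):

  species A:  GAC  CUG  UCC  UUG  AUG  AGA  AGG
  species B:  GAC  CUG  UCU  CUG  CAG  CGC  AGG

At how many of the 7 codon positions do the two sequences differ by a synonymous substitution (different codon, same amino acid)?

Codon 1: GAC Asp / GAC Asp — identical.
Codon 2: CUG Leu / CUG Leu — identical.
Codon 3: UCC Ser / UCU Ser — synonymous.
Codon 4: UUG Leu / CUG Leu — synonymous.
Codon 5: AUG Met / CAG Gln — nonsynonymous.
Codon 6: AGA Arg / CGC Arg — synonymous.
Codon 7: AGG Arg / AGG Arg — identical.
Synonymous differences: 3.

3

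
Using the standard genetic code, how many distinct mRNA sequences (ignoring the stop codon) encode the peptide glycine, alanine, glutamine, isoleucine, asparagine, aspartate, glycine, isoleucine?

4608

Gly: 4 codons.
Ala: 4 codons.
Gln: 2 codons.
Ile: 3 codons.
Asn: 2 codons.
Asp: 2 codons.
Gly: 4 codons.
Ile: 3 codons.
4 × 4 × 2 × 3 × 2 × 2 × 4 × 3 = 4608.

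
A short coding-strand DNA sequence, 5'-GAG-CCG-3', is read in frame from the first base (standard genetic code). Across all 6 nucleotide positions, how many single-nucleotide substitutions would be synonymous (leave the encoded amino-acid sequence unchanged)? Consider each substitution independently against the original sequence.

4

Codon 1 (GAG, Glu): 1 synonymous substitution.
Codon 2 (CCG, Pro): 3 synonymous substitutions.
Total: 1 + 3 = 4.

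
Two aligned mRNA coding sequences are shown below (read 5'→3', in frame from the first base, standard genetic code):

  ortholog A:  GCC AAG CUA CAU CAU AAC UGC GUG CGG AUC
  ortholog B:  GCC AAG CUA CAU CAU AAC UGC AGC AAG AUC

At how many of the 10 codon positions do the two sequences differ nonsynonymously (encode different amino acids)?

Codon 1: GCC Ala / GCC Ala — identical.
Codon 2: AAG Lys / AAG Lys — identical.
Codon 3: CUA Leu / CUA Leu — identical.
Codon 4: CAU His / CAU His — identical.
Codon 5: CAU His / CAU His — identical.
Codon 6: AAC Asn / AAC Asn — identical.
Codon 7: UGC Cys / UGC Cys — identical.
Codon 8: GUG Val / AGC Ser — nonsynonymous.
Codon 9: CGG Arg / AAG Lys — nonsynonymous.
Codon 10: AUC Ile / AUC Ile — identical.
Nonsynonymous differences: 2.

2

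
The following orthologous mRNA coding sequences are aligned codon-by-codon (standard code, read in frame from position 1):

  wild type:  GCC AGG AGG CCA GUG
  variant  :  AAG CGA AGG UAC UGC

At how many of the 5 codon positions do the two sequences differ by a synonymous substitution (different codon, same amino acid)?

1

Codon 1: GCC Ala / AAG Lys — nonsynonymous.
Codon 2: AGG Arg / CGA Arg — synonymous.
Codon 3: AGG Arg / AGG Arg — identical.
Codon 4: CCA Pro / UAC Tyr — nonsynonymous.
Codon 5: GUG Val / UGC Cys — nonsynonymous.
Synonymous differences: 1.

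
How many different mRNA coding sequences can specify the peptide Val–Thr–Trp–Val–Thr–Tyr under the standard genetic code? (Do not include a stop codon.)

Val: 4 codons.
Thr: 4 codons.
Trp: 1 codon.
Val: 4 codons.
Thr: 4 codons.
Tyr: 2 codons.
4 × 4 × 1 × 4 × 4 × 2 = 512.

512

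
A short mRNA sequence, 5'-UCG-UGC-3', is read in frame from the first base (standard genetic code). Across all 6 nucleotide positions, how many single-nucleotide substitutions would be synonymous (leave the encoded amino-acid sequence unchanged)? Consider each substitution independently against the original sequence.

Codon 1 (UCG, Ser): 3 synonymous substitutions.
Codon 2 (UGC, Cys): 1 synonymous substitution.
Total: 3 + 1 = 4.

4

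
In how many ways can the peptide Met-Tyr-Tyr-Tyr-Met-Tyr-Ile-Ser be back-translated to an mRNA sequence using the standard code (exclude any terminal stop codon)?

Met: 1 codon.
Tyr: 2 codons.
Tyr: 2 codons.
Tyr: 2 codons.
Met: 1 codon.
Tyr: 2 codons.
Ile: 3 codons.
Ser: 6 codons.
1 × 2 × 2 × 2 × 1 × 2 × 3 × 6 = 288.

288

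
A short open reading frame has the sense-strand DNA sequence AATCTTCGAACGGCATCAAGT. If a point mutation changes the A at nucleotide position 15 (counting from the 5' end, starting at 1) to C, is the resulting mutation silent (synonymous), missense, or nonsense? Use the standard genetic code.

silent

Position 15 falls in codon 5: GCA → Ala.
After the substitution the codon is GCC → Ala.
Both encode Ala, so the change is synonymous.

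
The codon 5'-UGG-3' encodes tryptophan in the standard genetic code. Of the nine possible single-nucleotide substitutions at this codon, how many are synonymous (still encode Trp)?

Position 1: none → 0 synonymous.
Position 2: none → 0 synonymous.
Position 3: none → 0 synonymous.
Total: 0 + 0 + 0 = 0.

0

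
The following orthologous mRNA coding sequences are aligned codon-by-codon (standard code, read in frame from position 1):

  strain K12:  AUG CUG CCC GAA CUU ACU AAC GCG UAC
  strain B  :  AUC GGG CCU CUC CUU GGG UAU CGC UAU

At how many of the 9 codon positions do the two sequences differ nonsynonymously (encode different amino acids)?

Codon 1: AUG Met / AUC Ile — nonsynonymous.
Codon 2: CUG Leu / GGG Gly — nonsynonymous.
Codon 3: CCC Pro / CCU Pro — synonymous.
Codon 4: GAA Glu / CUC Leu — nonsynonymous.
Codon 5: CUU Leu / CUU Leu — identical.
Codon 6: ACU Thr / GGG Gly — nonsynonymous.
Codon 7: AAC Asn / UAU Tyr — nonsynonymous.
Codon 8: GCG Ala / CGC Arg — nonsynonymous.
Codon 9: UAC Tyr / UAU Tyr — synonymous.
Nonsynonymous differences: 6.

6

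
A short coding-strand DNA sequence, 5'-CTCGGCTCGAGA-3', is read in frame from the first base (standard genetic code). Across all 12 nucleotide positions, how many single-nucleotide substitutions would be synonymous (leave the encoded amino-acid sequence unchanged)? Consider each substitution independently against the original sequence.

Codon 1 (CTC, Leu): 3 synonymous substitutions.
Codon 2 (GGC, Gly): 3 synonymous substitutions.
Codon 3 (TCG, Ser): 3 synonymous substitutions.
Codon 4 (AGA, Arg): 2 synonymous substitutions.
Total: 3 + 3 + 3 + 2 = 11.

11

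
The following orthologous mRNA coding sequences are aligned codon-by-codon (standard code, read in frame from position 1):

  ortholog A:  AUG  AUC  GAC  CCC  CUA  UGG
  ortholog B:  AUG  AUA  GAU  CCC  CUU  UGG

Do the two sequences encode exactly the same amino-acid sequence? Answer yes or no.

yes

Codon 1: AUG Met / AUG Met — identical.
Codon 2: AUC Ile / AUA Ile — synonymous.
Codon 3: GAC Asp / GAU Asp — synonymous.
Codon 4: CCC Pro / CCC Pro — identical.
Codon 5: CUA Leu / CUU Leu — synonymous.
Codon 6: UGG Trp / UGG Trp — identical.
Nonsynonymous differences: 0 → same protein.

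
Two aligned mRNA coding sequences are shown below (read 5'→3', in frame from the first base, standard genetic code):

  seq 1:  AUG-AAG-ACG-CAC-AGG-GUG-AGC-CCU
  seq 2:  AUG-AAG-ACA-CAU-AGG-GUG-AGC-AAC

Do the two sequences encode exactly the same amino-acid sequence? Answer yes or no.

no

Codon 1: AUG Met / AUG Met — identical.
Codon 2: AAG Lys / AAG Lys — identical.
Codon 3: ACG Thr / ACA Thr — synonymous.
Codon 4: CAC His / CAU His — synonymous.
Codon 5: AGG Arg / AGG Arg — identical.
Codon 6: GUG Val / GUG Val — identical.
Codon 7: AGC Ser / AGC Ser — identical.
Codon 8: CCU Pro / AAC Asn — nonsynonymous.
Nonsynonymous differences: 1 → different protein.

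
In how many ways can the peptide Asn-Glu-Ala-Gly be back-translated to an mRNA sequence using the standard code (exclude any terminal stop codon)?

64

Asn: 2 codons.
Glu: 2 codons.
Ala: 4 codons.
Gly: 4 codons.
2 × 2 × 4 × 4 = 64.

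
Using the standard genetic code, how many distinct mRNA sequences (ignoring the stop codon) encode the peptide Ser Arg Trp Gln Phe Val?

576

Ser: 6 codons.
Arg: 6 codons.
Trp: 1 codon.
Gln: 2 codons.
Phe: 2 codons.
Val: 4 codons.
6 × 6 × 1 × 2 × 2 × 4 = 576.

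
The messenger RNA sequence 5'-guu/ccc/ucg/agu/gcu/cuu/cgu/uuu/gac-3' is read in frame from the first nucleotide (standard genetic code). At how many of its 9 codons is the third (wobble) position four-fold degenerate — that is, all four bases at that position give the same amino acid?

Codon 1 GUU (Val): third position 4-fold.
Codon 2 CCC (Pro): third position 4-fold.
Codon 3 UCG (Ser): third position 4-fold.
Codon 4 AGU (Ser): third position 2-fold.
Codon 5 GCU (Ala): third position 4-fold.
Codon 6 CUU (Leu): third position 4-fold.
Codon 7 CGU (Arg): third position 4-fold.
Codon 8 UUU (Phe): third position 2-fold.
Codon 9 GAC (Asp): third position 2-fold.
Four-fold degenerate third positions: 6.

6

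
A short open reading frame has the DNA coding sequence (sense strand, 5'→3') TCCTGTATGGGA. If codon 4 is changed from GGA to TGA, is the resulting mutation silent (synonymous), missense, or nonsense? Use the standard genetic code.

Position 10 falls in codon 4: GGA → Gly.
After the substitution the codon is TGA → Stop.
The new codon is a stop codon, so this is a nonsense mutation.

nonsense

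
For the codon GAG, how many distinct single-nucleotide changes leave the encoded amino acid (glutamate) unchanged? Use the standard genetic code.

Position 1: none → 0 synonymous.
Position 2: none → 0 synonymous.
Position 3: GAA → 1 synonymous.
Total: 0 + 0 + 1 = 1.

1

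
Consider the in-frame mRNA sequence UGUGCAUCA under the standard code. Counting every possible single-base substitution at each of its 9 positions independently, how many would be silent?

Codon 1 (UGU, Cys): 1 synonymous substitution.
Codon 2 (GCA, Ala): 3 synonymous substitutions.
Codon 3 (UCA, Ser): 3 synonymous substitutions.
Total: 1 + 3 + 3 = 7.

7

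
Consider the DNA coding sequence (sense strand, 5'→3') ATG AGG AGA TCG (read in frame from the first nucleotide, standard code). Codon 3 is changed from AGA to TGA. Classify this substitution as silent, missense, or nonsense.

nonsense

Position 7 falls in codon 3: AGA → Arg.
After the substitution the codon is TGA → Stop.
The new codon is a stop codon, so this is a nonsense mutation.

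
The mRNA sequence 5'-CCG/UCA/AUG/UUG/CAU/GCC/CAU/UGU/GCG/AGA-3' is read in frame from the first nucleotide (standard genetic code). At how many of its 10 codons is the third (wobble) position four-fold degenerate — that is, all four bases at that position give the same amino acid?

Codon 1 CCG (Pro): third position 4-fold.
Codon 2 UCA (Ser): third position 4-fold.
Codon 3 AUG (Met): third position 1-fold.
Codon 4 UUG (Leu): third position 2-fold.
Codon 5 CAU (His): third position 2-fold.
Codon 6 GCC (Ala): third position 4-fold.
Codon 7 CAU (His): third position 2-fold.
Codon 8 UGU (Cys): third position 2-fold.
Codon 9 GCG (Ala): third position 4-fold.
Codon 10 AGA (Arg): third position 2-fold.
Four-fold degenerate third positions: 4.

4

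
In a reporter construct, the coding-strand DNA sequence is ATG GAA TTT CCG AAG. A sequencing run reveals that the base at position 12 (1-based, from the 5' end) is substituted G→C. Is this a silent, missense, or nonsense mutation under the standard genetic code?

silent

Position 12 falls in codon 4: CCG → Pro.
After the substitution the codon is CCC → Pro.
Both encode Pro, so the change is synonymous.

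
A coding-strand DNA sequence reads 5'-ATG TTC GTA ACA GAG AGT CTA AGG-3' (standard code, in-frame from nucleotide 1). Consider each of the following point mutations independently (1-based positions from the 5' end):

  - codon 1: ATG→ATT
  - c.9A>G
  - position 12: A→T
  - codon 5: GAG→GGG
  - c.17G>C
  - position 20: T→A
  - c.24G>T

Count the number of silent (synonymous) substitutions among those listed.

Codon 1: ATG (Met) → ATT (Ile) — missense.
Codon 3: GTA (Val) → GTG (Val) — synonymous.
Codon 4: ACA (Thr) → ACT (Thr) — synonymous.
Codon 5: GAG (Glu) → GGG (Gly) — missense.
Codon 6: AGT (Ser) → ACT (Thr) — missense.
Codon 7: CTA (Leu) → CAA (Gln) — missense.
Codon 8: AGG (Arg) → AGT (Ser) — missense.
Synonymous: 2 of 7.

2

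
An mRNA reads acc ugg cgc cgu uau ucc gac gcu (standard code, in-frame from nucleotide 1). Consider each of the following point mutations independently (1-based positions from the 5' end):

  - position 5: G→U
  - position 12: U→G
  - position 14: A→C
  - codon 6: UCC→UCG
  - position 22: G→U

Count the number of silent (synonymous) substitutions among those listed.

Codon 2: UGG (Trp) → UUG (Leu) — missense.
Codon 4: CGU (Arg) → CGG (Arg) — synonymous.
Codon 5: UAU (Tyr) → UCU (Ser) — missense.
Codon 6: UCC (Ser) → UCG (Ser) — synonymous.
Codon 8: GCU (Ala) → UCU (Ser) — missense.
Synonymous: 2 of 5.

2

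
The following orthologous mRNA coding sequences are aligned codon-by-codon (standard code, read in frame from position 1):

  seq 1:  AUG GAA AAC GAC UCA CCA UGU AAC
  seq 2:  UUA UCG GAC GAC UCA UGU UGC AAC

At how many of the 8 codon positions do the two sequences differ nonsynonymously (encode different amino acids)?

Codon 1: AUG Met / UUA Leu — nonsynonymous.
Codon 2: GAA Glu / UCG Ser — nonsynonymous.
Codon 3: AAC Asn / GAC Asp — nonsynonymous.
Codon 4: GAC Asp / GAC Asp — identical.
Codon 5: UCA Ser / UCA Ser — identical.
Codon 6: CCA Pro / UGU Cys — nonsynonymous.
Codon 7: UGU Cys / UGC Cys — synonymous.
Codon 8: AAC Asn / AAC Asn — identical.
Nonsynonymous differences: 4.

4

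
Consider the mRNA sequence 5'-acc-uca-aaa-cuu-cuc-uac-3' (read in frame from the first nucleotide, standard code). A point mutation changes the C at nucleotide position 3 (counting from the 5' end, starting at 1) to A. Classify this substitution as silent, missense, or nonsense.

Position 3 falls in codon 1: ACC → Thr.
After the substitution the codon is ACA → Thr.
Both encode Thr, so the change is synonymous.

silent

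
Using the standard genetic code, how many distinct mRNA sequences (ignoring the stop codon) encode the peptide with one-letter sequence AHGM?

32

Ala: 4 codons.
His: 2 codons.
Gly: 4 codons.
Met: 1 codon.
4 × 2 × 4 × 1 = 32.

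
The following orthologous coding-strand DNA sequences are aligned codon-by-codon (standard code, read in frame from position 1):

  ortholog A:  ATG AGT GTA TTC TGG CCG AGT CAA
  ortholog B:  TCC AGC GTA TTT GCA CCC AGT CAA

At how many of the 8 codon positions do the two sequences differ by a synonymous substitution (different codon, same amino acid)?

3

Codon 1: ATG Met / TCC Ser — nonsynonymous.
Codon 2: AGT Ser / AGC Ser — synonymous.
Codon 3: GTA Val / GTA Val — identical.
Codon 4: TTC Phe / TTT Phe — synonymous.
Codon 5: TGG Trp / GCA Ala — nonsynonymous.
Codon 6: CCG Pro / CCC Pro — synonymous.
Codon 7: AGT Ser / AGT Ser — identical.
Codon 8: CAA Gln / CAA Gln — identical.
Synonymous differences: 3.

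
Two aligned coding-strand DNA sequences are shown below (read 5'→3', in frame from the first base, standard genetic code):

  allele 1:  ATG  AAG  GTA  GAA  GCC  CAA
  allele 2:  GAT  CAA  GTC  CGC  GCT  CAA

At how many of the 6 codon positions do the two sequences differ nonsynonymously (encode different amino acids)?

3

Codon 1: ATG Met / GAT Asp — nonsynonymous.
Codon 2: AAG Lys / CAA Gln — nonsynonymous.
Codon 3: GTA Val / GTC Val — synonymous.
Codon 4: GAA Glu / CGC Arg — nonsynonymous.
Codon 5: GCC Ala / GCT Ala — synonymous.
Codon 6: CAA Gln / CAA Gln — identical.
Nonsynonymous differences: 3.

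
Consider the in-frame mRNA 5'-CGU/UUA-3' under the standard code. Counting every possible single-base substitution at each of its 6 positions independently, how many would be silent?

5

Codon 1 (CGU, Arg): 3 synonymous substitutions.
Codon 2 (UUA, Leu): 2 synonymous substitutions.
Total: 3 + 2 = 5.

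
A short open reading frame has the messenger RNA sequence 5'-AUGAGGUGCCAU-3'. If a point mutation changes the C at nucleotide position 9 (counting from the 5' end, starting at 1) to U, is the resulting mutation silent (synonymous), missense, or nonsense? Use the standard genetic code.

Position 9 falls in codon 3: UGC → Cys.
After the substitution the codon is UGU → Cys.
Both encode Cys, so the change is synonymous.

silent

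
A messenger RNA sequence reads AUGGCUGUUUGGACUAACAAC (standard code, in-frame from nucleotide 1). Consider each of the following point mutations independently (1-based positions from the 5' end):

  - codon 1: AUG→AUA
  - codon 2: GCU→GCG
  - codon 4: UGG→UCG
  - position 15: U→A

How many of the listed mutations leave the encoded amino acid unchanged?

Codon 1: AUG (Met) → AUA (Ile) — missense.
Codon 2: GCU (Ala) → GCG (Ala) — synonymous.
Codon 4: UGG (Trp) → UCG (Ser) — missense.
Codon 5: ACU (Thr) → ACA (Thr) — synonymous.
Synonymous: 2 of 4.

2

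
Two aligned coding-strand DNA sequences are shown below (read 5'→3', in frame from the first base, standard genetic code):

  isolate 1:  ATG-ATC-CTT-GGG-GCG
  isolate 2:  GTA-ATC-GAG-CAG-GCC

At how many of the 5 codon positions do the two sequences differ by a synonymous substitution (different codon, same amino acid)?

Codon 1: ATG Met / GTA Val — nonsynonymous.
Codon 2: ATC Ile / ATC Ile — identical.
Codon 3: CTT Leu / GAG Glu — nonsynonymous.
Codon 4: GGG Gly / CAG Gln — nonsynonymous.
Codon 5: GCG Ala / GCC Ala — synonymous.
Synonymous differences: 1.

1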